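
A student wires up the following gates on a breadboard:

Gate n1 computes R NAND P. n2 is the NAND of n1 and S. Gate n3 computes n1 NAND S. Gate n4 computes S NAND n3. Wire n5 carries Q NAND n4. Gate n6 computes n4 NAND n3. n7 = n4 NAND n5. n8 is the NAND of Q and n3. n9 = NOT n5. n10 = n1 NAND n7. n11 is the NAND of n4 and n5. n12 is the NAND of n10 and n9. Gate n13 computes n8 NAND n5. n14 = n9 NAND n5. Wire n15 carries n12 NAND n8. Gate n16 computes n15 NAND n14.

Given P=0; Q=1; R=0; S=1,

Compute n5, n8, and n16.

n5 = 0  n8 = 1  n16 = 1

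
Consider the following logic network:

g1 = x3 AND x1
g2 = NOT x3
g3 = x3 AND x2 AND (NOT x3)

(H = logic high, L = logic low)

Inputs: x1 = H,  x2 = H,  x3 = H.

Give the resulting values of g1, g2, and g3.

g1 = H; g2 = L; g3 = L

g1 = H AND H = H
g2 = NOT H = L
g3 = H AND H AND (NOT H) = L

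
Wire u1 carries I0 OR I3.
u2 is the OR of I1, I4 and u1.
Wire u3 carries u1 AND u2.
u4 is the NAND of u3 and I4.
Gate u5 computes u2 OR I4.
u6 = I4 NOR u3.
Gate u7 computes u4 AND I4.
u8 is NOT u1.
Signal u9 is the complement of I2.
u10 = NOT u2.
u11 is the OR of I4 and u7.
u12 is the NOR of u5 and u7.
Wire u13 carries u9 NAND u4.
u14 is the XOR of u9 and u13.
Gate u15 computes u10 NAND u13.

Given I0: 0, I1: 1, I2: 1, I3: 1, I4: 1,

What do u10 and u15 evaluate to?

u10 = 0, u15 = 1

u1 = I0 OR I3 = 0 OR 1 = 1
u2 = I1 OR I4 OR u1 = 1 OR 1 OR 1 = 1
u3 = u1 AND u2 = 1 AND 1 = 1
u4 = u3 NAND I4 = 1 NAND 1 = 0
u9 = NOT I2 = NOT 1 = 0
u10 = NOT u2 = NOT 1 = 0
u13 = u9 NAND u4 = 0 NAND 0 = 1
u15 = u10 NAND u13 = 0 NAND 1 = 1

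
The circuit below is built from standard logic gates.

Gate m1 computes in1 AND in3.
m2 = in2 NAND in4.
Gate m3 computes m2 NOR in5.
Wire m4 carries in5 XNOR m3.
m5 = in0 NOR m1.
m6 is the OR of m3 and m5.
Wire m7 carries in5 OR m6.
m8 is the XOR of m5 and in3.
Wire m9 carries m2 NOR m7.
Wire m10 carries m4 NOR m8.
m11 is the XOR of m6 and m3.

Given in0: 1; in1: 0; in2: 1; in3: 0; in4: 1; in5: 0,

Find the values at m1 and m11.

m1 = 0, m11 = 0

m1 = in1 AND in3 = 0 AND 0 = 0
m2 = in2 NAND in4 = 1 NAND 1 = 0
m3 = m2 NOR in5 = 0 NOR 0 = 1
m5 = in0 NOR m1 = 1 NOR 0 = 0
m6 = m3 OR m5 = 1 OR 0 = 1
m11 = m6 XOR m3 = 1 XOR 1 = 0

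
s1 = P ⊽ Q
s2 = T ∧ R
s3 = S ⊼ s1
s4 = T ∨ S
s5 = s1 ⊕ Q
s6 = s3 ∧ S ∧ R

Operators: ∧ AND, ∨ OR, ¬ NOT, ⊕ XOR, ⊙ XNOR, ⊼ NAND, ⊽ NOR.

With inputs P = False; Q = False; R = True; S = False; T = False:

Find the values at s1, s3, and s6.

s1 = P NOR Q = False NOR False = True
s3 = S NAND s1 = False NAND True = True
s6 = s3 AND S AND R = True AND False AND True = False

s1 = True  s3 = True  s6 = False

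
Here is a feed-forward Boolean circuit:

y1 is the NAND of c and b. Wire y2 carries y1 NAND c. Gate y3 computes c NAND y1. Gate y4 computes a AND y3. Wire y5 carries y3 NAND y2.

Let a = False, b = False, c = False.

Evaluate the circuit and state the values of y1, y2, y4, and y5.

y1 = c NAND b = False NAND False = True
y2 = y1 NAND c = True NAND False = True
y3 = c NAND y1 = False NAND True = True
y4 = a AND y3 = False AND True = False
y5 = y3 NAND y2 = True NAND True = False

y1 = True; y2 = True; y4 = False; y5 = False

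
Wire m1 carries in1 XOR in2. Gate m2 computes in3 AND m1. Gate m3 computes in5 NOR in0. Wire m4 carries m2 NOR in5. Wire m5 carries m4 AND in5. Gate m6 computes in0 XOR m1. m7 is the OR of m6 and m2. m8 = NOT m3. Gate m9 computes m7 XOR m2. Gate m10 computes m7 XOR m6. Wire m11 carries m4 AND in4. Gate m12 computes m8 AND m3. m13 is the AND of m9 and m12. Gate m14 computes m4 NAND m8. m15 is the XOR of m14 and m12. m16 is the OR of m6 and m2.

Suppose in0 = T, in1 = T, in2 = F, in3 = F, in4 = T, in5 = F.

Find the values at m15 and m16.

m1 = in1 XOR in2 = T XOR F = T
m2 = in3 AND m1 = F AND T = F
m3 = in5 NOR in0 = F NOR T = F
m4 = m2 NOR in5 = F NOR F = T
m6 = in0 XOR m1 = T XOR T = F
m8 = NOT m3 = NOT F = T
m12 = m8 AND m3 = T AND F = F
m14 = m4 NAND m8 = T NAND T = F
m15 = m14 XOR m12 = F XOR F = F
m16 = m6 OR m2 = F OR F = F

m15 = F  m16 = F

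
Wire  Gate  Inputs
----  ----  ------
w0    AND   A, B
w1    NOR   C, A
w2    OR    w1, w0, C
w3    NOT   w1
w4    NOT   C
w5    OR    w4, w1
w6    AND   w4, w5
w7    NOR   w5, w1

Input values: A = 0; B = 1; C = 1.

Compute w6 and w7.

w6 = 0, w7 = 1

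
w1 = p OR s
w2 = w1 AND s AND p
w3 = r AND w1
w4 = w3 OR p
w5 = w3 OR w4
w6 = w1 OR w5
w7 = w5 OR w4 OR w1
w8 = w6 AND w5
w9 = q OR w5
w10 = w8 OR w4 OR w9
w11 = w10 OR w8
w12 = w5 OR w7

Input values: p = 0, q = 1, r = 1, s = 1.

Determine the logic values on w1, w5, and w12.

w1 = p OR s = 0 OR 1 = 1
w3 = r AND w1 = 1 AND 1 = 1
w4 = w3 OR p = 1 OR 0 = 1
w5 = w3 OR w4 = 1 OR 1 = 1
w7 = w5 OR w4 OR w1 = 1 OR 1 OR 1 = 1
w12 = w5 OR w7 = 1 OR 1 = 1

w1 = 1, w5 = 1, w12 = 1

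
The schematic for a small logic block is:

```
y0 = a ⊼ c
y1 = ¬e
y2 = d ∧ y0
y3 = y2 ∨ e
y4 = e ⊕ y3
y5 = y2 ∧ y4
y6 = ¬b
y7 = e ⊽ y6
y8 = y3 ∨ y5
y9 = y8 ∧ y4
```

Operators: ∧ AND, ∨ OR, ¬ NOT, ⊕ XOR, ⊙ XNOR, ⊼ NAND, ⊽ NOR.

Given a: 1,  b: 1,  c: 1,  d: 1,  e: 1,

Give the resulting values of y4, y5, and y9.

y4 = 0, y5 = 0, y9 = 0

y0 = a NAND c = 1 NAND 1 = 0
y2 = d AND y0 = 1 AND 0 = 0
y3 = y2 OR e = 0 OR 1 = 1
y4 = e XOR y3 = 1 XOR 1 = 0
y5 = y2 AND y4 = 0 AND 0 = 0
y8 = y3 OR y5 = 1 OR 0 = 1
y9 = y8 AND y4 = 1 AND 0 = 0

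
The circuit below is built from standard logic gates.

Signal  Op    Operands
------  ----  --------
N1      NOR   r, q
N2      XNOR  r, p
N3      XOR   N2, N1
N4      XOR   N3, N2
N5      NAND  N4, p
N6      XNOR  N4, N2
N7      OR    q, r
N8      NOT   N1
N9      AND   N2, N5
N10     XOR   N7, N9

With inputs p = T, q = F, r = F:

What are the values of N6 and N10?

N6 = F; N10 = F

N1 = r NOR q = F NOR F = T
N2 = r XNOR p = F XNOR T = F
N3 = N2 XOR N1 = F XOR T = T
N4 = N3 XOR N2 = T XOR F = T
N5 = N4 NAND p = T NAND T = F
N6 = N4 XNOR N2 = T XNOR F = F
N7 = q OR r = F OR F = F
N9 = N2 AND N5 = F AND F = F
N10 = N7 XOR N9 = F XOR F = F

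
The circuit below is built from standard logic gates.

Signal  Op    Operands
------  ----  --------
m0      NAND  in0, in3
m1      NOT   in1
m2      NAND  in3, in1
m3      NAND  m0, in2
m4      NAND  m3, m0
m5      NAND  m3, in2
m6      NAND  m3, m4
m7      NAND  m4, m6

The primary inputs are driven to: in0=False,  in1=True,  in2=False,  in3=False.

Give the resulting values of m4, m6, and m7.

m4 = False; m6 = True; m7 = True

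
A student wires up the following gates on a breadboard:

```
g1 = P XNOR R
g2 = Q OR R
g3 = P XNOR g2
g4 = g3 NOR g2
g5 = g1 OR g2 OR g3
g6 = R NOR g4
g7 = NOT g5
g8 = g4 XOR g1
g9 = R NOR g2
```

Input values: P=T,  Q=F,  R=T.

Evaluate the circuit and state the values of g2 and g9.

g2 = Q OR R = F OR T = T
g9 = R NOR g2 = T NOR T = F

g2 = T, g9 = F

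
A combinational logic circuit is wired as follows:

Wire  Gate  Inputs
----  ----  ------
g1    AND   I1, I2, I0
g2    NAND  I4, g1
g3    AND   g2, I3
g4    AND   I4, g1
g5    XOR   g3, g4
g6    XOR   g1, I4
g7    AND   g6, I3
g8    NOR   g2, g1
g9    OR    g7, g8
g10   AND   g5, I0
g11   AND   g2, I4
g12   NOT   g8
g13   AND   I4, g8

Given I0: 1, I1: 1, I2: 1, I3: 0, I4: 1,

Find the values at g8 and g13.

g1 = I1 AND I2 AND I0 = 1 AND 1 AND 1 = 1
g2 = I4 NAND g1 = 1 NAND 1 = 0
g8 = g2 NOR g1 = 0 NOR 1 = 0
g13 = I4 AND g8 = 1 AND 0 = 0

g8 = 0, g13 = 0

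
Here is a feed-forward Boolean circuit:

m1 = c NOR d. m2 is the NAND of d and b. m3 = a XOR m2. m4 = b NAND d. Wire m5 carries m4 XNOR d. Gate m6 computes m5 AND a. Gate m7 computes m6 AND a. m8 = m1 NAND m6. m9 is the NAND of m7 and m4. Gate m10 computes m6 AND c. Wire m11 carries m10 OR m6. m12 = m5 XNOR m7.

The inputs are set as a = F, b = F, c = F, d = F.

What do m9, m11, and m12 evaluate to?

m9 = T, m11 = F, m12 = T

m4 = b NAND d = F NAND F = T
m5 = m4 XNOR d = T XNOR F = F
m6 = m5 AND a = F AND F = F
m7 = m6 AND a = F AND F = F
m9 = m7 NAND m4 = F NAND T = T
m10 = m6 AND c = F AND F = F
m11 = m10 OR m6 = F OR F = F
m12 = m5 XNOR m7 = F XNOR F = T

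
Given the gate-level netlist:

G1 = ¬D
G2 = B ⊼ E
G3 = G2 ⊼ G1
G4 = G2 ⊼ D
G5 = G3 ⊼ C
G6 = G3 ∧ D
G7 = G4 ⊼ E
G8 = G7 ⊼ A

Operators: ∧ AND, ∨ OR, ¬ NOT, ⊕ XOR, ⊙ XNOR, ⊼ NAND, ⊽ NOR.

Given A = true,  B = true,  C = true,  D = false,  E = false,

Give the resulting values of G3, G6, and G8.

G1 = NOT D = NOT false = true
G2 = B NAND E = true NAND false = true
G3 = G2 NAND G1 = true NAND true = false
G4 = G2 NAND D = true NAND false = true
G6 = G3 AND D = false AND false = false
G7 = G4 NAND E = true NAND false = true
G8 = G7 NAND A = true NAND true = false

G3 = false, G6 = false, G8 = false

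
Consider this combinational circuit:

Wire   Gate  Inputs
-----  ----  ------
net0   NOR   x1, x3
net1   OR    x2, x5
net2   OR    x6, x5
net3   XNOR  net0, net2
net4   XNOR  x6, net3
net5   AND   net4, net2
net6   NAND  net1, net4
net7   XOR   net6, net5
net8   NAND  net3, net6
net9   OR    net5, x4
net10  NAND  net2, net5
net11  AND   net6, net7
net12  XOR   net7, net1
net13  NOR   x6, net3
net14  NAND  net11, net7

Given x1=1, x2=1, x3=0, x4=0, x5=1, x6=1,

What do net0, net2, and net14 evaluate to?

net0 = x1 NOR x3 = 1 NOR 0 = 0
net1 = x2 OR x5 = 1 OR 1 = 1
net2 = x6 OR x5 = 1 OR 1 = 1
net3 = net0 XNOR net2 = 0 XNOR 1 = 0
net4 = x6 XNOR net3 = 1 XNOR 0 = 0
net5 = net4 AND net2 = 0 AND 1 = 0
net6 = net1 NAND net4 = 1 NAND 0 = 1
net7 = net6 XOR net5 = 1 XOR 0 = 1
net11 = net6 AND net7 = 1 AND 1 = 1
net14 = net11 NAND net7 = 1 NAND 1 = 0

net0 = 0, net2 = 1, net14 = 0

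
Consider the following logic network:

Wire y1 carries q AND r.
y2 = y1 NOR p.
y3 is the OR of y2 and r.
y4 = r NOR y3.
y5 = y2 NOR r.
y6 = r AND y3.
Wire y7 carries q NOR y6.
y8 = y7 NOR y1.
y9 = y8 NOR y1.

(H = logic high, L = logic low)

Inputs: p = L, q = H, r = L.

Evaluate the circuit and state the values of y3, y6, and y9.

y3 = H  y6 = L  y9 = L

y1 = q AND r = H AND L = L
y2 = y1 NOR p = L NOR L = H
y3 = y2 OR r = H OR L = H
y6 = r AND y3 = L AND H = L
y7 = q NOR y6 = H NOR L = L
y8 = y7 NOR y1 = L NOR L = H
y9 = y8 NOR y1 = H NOR L = L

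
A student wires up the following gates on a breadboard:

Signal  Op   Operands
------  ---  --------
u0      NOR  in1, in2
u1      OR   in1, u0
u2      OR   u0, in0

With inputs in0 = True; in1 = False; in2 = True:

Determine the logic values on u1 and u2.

u0 = in1 NOR in2 = False NOR True = False
u1 = in1 OR u0 = False OR False = False
u2 = u0 OR in0 = False OR True = True

u1 = False  u2 = True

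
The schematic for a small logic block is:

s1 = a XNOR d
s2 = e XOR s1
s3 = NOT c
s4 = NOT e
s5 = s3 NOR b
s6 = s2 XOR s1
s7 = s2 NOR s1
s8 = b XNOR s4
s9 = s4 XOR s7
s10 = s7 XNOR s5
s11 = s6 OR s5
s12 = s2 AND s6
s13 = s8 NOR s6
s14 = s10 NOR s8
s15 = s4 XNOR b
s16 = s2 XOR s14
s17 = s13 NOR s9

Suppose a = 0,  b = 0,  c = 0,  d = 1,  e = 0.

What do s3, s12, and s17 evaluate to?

s1 = a XNOR d = 0 XNOR 1 = 0
s2 = e XOR s1 = 0 XOR 0 = 0
s3 = NOT c = NOT 0 = 1
s4 = NOT e = NOT 0 = 1
s6 = s2 XOR s1 = 0 XOR 0 = 0
s7 = s2 NOR s1 = 0 NOR 0 = 1
s8 = b XNOR s4 = 0 XNOR 1 = 0
s9 = s4 XOR s7 = 1 XOR 1 = 0
s12 = s2 AND s6 = 0 AND 0 = 0
s13 = s8 NOR s6 = 0 NOR 0 = 1
s17 = s13 NOR s9 = 1 NOR 0 = 0

s3 = 1, s12 = 0, s17 = 0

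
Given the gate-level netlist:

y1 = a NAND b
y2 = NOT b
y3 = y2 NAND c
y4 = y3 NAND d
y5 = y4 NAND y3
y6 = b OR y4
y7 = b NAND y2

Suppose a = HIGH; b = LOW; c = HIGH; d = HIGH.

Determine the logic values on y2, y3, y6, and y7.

y2 = NOT b = NOT LOW = HIGH
y3 = y2 NAND c = HIGH NAND HIGH = LOW
y4 = y3 NAND d = LOW NAND HIGH = HIGH
y6 = b OR y4 = LOW OR HIGH = HIGH
y7 = b NAND y2 = LOW NAND HIGH = HIGH

y2 = HIGH; y3 = LOW; y6 = HIGH; y7 = HIGH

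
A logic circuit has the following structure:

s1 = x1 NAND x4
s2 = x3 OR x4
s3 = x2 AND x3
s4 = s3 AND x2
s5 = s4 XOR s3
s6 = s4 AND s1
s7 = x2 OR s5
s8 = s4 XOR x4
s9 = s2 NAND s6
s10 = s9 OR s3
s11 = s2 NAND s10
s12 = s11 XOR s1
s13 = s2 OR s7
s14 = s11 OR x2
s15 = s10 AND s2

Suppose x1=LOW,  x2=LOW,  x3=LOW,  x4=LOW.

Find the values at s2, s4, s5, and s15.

s2 = LOW; s4 = LOW; s5 = LOW; s15 = LOW

s1 = x1 NAND x4 = LOW NAND LOW = HIGH
s2 = x3 OR x4 = LOW OR LOW = LOW
s3 = x2 AND x3 = LOW AND LOW = LOW
s4 = s3 AND x2 = LOW AND LOW = LOW
s5 = s4 XOR s3 = LOW XOR LOW = LOW
s6 = s4 AND s1 = LOW AND HIGH = LOW
s9 = s2 NAND s6 = LOW NAND LOW = HIGH
s10 = s9 OR s3 = HIGH OR LOW = HIGH
s15 = s10 AND s2 = HIGH AND LOW = LOW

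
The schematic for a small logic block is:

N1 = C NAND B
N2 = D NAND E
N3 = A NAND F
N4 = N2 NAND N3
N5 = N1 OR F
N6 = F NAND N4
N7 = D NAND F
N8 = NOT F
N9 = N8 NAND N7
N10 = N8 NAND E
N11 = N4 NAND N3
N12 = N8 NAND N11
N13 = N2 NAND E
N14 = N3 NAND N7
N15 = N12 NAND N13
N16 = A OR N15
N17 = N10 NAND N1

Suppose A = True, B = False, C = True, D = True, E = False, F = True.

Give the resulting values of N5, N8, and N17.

N5 = True  N8 = False  N17 = False

N1 = C NAND B = True NAND False = True
N5 = N1 OR F = True OR True = True
N8 = NOT F = NOT True = False
N10 = N8 NAND E = False NAND False = True
N17 = N10 NAND N1 = True NAND True = False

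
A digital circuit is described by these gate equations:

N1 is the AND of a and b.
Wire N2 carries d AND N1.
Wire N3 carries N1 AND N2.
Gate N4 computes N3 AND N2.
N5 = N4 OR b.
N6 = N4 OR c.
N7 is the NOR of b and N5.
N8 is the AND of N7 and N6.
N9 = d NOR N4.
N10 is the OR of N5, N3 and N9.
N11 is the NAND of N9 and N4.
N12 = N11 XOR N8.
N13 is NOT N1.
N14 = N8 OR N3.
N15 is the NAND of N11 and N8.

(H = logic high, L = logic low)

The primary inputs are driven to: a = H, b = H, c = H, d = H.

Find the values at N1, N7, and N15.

N1 = H, N7 = L, N15 = H

N1 = a AND b = H AND H = H
N2 = d AND N1 = H AND H = H
N3 = N1 AND N2 = H AND H = H
N4 = N3 AND N2 = H AND H = H
N5 = N4 OR b = H OR H = H
N6 = N4 OR c = H OR H = H
N7 = b NOR N5 = H NOR H = L
N8 = N7 AND N6 = L AND H = L
N9 = d NOR N4 = H NOR H = L
N11 = N9 NAND N4 = L NAND H = H
N15 = N11 NAND N8 = H NAND L = H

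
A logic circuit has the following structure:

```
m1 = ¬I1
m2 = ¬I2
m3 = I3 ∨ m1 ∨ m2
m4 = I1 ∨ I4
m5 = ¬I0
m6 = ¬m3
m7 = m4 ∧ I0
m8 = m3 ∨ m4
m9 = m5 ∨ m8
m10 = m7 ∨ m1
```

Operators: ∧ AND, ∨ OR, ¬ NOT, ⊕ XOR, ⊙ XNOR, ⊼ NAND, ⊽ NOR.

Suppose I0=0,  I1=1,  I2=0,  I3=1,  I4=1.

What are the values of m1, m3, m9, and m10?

m1 = 0, m3 = 1, m9 = 1, m10 = 0

m1 = NOT I1 = NOT 1 = 0
m2 = NOT I2 = NOT 0 = 1
m3 = I3 OR m1 OR m2 = 1 OR 0 OR 1 = 1
m4 = I1 OR I4 = 1 OR 1 = 1
m5 = NOT I0 = NOT 0 = 1
m7 = m4 AND I0 = 1 AND 0 = 0
m8 = m3 OR m4 = 1 OR 1 = 1
m9 = m5 OR m8 = 1 OR 1 = 1
m10 = m7 OR m1 = 0 OR 0 = 0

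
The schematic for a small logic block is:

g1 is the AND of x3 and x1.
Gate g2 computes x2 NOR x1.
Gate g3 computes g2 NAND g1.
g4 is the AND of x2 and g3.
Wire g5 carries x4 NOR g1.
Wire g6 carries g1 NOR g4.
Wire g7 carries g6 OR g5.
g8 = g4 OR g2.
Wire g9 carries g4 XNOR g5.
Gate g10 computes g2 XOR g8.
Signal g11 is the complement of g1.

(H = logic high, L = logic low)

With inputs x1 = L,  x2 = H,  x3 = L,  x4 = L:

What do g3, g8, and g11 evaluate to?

g3 = H, g8 = H, g11 = H

g1 = x3 AND x1 = L AND L = L
g2 = x2 NOR x1 = H NOR L = L
g3 = g2 NAND g1 = L NAND L = H
g4 = x2 AND g3 = H AND H = H
g8 = g4 OR g2 = H OR L = H
g11 = NOT g1 = NOT L = H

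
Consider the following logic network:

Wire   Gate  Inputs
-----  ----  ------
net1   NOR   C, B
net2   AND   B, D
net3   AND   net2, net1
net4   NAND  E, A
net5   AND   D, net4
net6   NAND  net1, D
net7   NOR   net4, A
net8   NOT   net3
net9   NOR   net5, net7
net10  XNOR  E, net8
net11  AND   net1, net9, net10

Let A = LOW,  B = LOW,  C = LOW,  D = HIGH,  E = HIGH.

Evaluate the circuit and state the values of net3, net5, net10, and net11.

net3 = LOW, net5 = HIGH, net10 = HIGH, net11 = LOW

net1 = C NOR B = LOW NOR LOW = HIGH
net2 = B AND D = LOW AND HIGH = LOW
net3 = net2 AND net1 = LOW AND HIGH = LOW
net4 = E NAND A = HIGH NAND LOW = HIGH
net5 = D AND net4 = HIGH AND HIGH = HIGH
net7 = net4 NOR A = HIGH NOR LOW = LOW
net8 = NOT net3 = NOT LOW = HIGH
net9 = net5 NOR net7 = HIGH NOR LOW = LOW
net10 = E XNOR net8 = HIGH XNOR HIGH = HIGH
net11 = net1 AND net9 AND net10 = HIGH AND LOW AND HIGH = LOW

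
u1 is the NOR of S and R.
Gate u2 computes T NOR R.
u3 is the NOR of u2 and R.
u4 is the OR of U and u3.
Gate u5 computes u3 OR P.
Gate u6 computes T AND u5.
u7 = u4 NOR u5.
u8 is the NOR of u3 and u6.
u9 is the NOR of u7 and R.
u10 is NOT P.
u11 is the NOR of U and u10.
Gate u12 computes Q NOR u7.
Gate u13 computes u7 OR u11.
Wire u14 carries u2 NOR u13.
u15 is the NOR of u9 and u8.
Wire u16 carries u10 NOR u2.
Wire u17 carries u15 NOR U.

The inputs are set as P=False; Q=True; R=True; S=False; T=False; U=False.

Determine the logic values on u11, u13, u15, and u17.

u2 = T NOR R = False NOR True = False
u3 = u2 NOR R = False NOR True = False
u4 = U OR u3 = False OR False = False
u5 = u3 OR P = False OR False = False
u6 = T AND u5 = False AND False = False
u7 = u4 NOR u5 = False NOR False = True
u8 = u3 NOR u6 = False NOR False = True
u9 = u7 NOR R = True NOR True = False
u10 = NOT P = NOT False = True
u11 = U NOR u10 = False NOR True = False
u13 = u7 OR u11 = True OR False = True
u15 = u9 NOR u8 = False NOR True = False
u17 = u15 NOR U = False NOR False = True

u11 = False, u13 = True, u15 = False, u17 = True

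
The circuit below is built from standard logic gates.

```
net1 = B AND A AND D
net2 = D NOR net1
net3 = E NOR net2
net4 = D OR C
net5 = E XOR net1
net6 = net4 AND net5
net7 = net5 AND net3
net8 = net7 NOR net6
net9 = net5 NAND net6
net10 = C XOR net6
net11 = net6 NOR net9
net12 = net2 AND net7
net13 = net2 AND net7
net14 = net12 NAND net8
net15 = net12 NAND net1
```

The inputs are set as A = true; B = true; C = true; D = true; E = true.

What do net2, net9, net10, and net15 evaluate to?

net2 = false; net9 = true; net10 = true; net15 = true

net1 = B AND A AND D = true AND true AND true = true
net2 = D NOR net1 = true NOR true = false
net3 = E NOR net2 = true NOR false = false
net4 = D OR C = true OR true = true
net5 = E XOR net1 = true XOR true = false
net6 = net4 AND net5 = true AND false = false
net7 = net5 AND net3 = false AND false = false
net9 = net5 NAND net6 = false NAND false = true
net10 = C XOR net6 = true XOR false = true
net12 = net2 AND net7 = false AND false = false
net15 = net12 NAND net1 = false NAND true = true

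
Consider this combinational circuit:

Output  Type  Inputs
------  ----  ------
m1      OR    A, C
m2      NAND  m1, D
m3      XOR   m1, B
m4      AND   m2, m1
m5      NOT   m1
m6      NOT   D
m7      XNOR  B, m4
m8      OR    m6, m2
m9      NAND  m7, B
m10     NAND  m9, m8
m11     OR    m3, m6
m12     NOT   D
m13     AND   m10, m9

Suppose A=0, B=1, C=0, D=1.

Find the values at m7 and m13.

m7 = 0  m13 = 0

m1 = A OR C = 0 OR 0 = 0
m2 = m1 NAND D = 0 NAND 1 = 1
m4 = m2 AND m1 = 1 AND 0 = 0
m6 = NOT D = NOT 1 = 0
m7 = B XNOR m4 = 1 XNOR 0 = 0
m8 = m6 OR m2 = 0 OR 1 = 1
m9 = m7 NAND B = 0 NAND 1 = 1
m10 = m9 NAND m8 = 1 NAND 1 = 0
m13 = m10 AND m9 = 0 AND 1 = 0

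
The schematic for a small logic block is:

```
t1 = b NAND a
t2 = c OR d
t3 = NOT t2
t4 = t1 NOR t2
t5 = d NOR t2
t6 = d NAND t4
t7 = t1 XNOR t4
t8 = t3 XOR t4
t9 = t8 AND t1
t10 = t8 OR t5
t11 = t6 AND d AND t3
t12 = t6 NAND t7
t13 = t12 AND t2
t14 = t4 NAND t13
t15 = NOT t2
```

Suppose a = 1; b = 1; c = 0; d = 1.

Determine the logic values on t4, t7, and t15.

t4 = 0, t7 = 1, t15 = 0

t1 = b NAND a = 1 NAND 1 = 0
t2 = c OR d = 0 OR 1 = 1
t4 = t1 NOR t2 = 0 NOR 1 = 0
t7 = t1 XNOR t4 = 0 XNOR 0 = 1
t15 = NOT t2 = NOT 1 = 0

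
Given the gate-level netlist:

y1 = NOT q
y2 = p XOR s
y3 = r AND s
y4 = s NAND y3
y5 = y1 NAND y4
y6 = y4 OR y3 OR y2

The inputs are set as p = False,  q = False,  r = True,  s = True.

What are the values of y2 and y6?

y2 = p XOR s = False XOR True = True
y3 = r AND s = True AND True = True
y4 = s NAND y3 = True NAND True = False
y6 = y4 OR y3 OR y2 = False OR True OR True = True

y2 = True  y6 = True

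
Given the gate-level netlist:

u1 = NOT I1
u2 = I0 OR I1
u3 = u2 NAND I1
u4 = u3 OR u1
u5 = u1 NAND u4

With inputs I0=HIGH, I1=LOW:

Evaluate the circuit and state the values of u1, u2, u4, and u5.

u1 = HIGH  u2 = HIGH  u4 = HIGH  u5 = LOW

u1 = NOT I1 = NOT LOW = HIGH
u2 = I0 OR I1 = HIGH OR LOW = HIGH
u3 = u2 NAND I1 = HIGH NAND LOW = HIGH
u4 = u3 OR u1 = HIGH OR HIGH = HIGH
u5 = u1 NAND u4 = HIGH NAND HIGH = LOW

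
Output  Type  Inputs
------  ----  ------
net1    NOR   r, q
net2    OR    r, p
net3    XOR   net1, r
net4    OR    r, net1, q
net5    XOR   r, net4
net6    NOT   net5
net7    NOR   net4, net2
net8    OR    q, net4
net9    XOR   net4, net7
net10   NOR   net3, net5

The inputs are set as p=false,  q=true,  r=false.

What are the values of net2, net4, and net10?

net1 = r NOR q = false NOR true = false
net2 = r OR p = false OR false = false
net3 = net1 XOR r = false XOR false = false
net4 = r OR net1 OR q = false OR false OR true = true
net5 = r XOR net4 = false XOR true = true
net10 = net3 NOR net5 = false NOR true = false

net2 = false, net4 = true, net10 = false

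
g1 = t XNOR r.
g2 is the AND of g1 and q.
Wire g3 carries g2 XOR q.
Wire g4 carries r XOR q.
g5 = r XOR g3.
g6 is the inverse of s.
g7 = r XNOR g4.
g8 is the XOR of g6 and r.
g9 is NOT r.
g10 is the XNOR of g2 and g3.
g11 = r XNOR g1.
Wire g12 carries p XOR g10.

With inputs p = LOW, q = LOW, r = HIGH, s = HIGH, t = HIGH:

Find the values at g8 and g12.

g8 = HIGH  g12 = HIGH

g1 = t XNOR r = HIGH XNOR HIGH = HIGH
g2 = g1 AND q = HIGH AND LOW = LOW
g3 = g2 XOR q = LOW XOR LOW = LOW
g6 = NOT s = NOT HIGH = LOW
g8 = g6 XOR r = LOW XOR HIGH = HIGH
g10 = g2 XNOR g3 = LOW XNOR LOW = HIGH
g12 = p XOR g10 = LOW XOR HIGH = HIGH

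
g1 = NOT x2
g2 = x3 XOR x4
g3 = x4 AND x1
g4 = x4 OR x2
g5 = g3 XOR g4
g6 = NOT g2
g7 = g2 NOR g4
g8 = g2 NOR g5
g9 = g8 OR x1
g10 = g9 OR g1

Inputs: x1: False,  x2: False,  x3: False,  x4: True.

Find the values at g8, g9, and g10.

g8 = False; g9 = False; g10 = True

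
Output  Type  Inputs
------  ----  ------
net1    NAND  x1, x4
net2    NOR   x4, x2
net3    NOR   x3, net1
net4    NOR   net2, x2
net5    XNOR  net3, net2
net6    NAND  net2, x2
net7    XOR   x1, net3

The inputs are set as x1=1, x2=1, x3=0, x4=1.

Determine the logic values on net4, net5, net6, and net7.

net4 = 0  net5 = 0  net6 = 1  net7 = 0

net1 = x1 NAND x4 = 1 NAND 1 = 0
net2 = x4 NOR x2 = 1 NOR 1 = 0
net3 = x3 NOR net1 = 0 NOR 0 = 1
net4 = net2 NOR x2 = 0 NOR 1 = 0
net5 = net3 XNOR net2 = 1 XNOR 0 = 0
net6 = net2 NAND x2 = 0 NAND 1 = 1
net7 = x1 XOR net3 = 1 XOR 1 = 0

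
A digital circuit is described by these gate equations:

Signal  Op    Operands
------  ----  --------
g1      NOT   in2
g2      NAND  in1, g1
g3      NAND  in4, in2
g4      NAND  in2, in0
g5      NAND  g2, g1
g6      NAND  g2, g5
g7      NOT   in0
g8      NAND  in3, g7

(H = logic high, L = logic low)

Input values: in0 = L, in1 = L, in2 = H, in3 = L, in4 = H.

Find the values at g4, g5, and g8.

g4 = H  g5 = H  g8 = H

g1 = NOT in2 = NOT H = L
g2 = in1 NAND g1 = L NAND L = H
g4 = in2 NAND in0 = H NAND L = H
g5 = g2 NAND g1 = H NAND L = H
g7 = NOT in0 = NOT L = H
g8 = in3 NAND g7 = L NAND H = H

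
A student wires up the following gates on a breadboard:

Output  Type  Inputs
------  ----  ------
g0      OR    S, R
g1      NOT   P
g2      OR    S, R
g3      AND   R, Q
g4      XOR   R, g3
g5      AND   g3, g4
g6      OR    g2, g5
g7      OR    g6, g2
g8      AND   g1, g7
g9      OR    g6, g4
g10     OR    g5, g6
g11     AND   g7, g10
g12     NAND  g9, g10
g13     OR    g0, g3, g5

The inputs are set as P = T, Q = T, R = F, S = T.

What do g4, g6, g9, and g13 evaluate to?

g4 = F  g6 = T  g9 = T  g13 = T

g0 = S OR R = T OR F = T
g2 = S OR R = T OR F = T
g3 = R AND Q = F AND T = F
g4 = R XOR g3 = F XOR F = F
g5 = g3 AND g4 = F AND F = F
g6 = g2 OR g5 = T OR F = T
g9 = g6 OR g4 = T OR F = T
g13 = g0 OR g3 OR g5 = T OR F OR F = T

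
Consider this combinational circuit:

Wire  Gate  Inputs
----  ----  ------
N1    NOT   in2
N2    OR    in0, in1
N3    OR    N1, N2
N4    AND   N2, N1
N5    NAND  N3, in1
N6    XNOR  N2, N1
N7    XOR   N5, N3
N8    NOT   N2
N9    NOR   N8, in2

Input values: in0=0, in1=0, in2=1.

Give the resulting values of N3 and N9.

N1 = NOT in2 = NOT 1 = 0
N2 = in0 OR in1 = 0 OR 0 = 0
N3 = N1 OR N2 = 0 OR 0 = 0
N8 = NOT N2 = NOT 0 = 1
N9 = N8 NOR in2 = 1 NOR 1 = 0

N3 = 0; N9 = 0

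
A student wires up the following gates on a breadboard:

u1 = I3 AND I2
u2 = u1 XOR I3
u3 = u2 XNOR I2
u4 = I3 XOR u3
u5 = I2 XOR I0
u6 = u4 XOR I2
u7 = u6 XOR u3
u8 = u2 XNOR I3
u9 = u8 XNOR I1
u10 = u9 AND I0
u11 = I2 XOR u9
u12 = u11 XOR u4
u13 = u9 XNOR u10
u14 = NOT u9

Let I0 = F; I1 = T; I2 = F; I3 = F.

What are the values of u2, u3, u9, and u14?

u1 = I3 AND I2 = F AND F = F
u2 = u1 XOR I3 = F XOR F = F
u3 = u2 XNOR I2 = F XNOR F = T
u8 = u2 XNOR I3 = F XNOR F = T
u9 = u8 XNOR I1 = T XNOR T = T
u14 = NOT u9 = NOT T = F

u2 = F  u3 = T  u9 = T  u14 = F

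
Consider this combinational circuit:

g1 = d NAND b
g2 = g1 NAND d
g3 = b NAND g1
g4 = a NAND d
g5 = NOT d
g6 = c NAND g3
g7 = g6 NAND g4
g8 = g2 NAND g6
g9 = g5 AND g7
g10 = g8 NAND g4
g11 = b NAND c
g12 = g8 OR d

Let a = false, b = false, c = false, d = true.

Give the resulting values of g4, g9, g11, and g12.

g4 = true, g9 = false, g11 = true, g12 = true

g1 = d NAND b = true NAND false = true
g2 = g1 NAND d = true NAND true = false
g3 = b NAND g1 = false NAND true = true
g4 = a NAND d = false NAND true = true
g5 = NOT d = NOT true = false
g6 = c NAND g3 = false NAND true = true
g7 = g6 NAND g4 = true NAND true = false
g8 = g2 NAND g6 = false NAND true = true
g9 = g5 AND g7 = false AND false = false
g11 = b NAND c = false NAND false = true
g12 = g8 OR d = true OR true = true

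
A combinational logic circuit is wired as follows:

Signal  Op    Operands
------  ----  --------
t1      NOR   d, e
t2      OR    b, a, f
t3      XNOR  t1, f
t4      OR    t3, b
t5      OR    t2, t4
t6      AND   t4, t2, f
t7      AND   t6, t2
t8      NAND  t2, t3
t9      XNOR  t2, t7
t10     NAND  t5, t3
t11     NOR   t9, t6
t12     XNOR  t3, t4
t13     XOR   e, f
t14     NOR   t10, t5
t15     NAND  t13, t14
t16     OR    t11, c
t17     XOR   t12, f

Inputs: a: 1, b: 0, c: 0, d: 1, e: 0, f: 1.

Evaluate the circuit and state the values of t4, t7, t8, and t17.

t1 = d NOR e = 1 NOR 0 = 0
t2 = b OR a OR f = 0 OR 1 OR 1 = 1
t3 = t1 XNOR f = 0 XNOR 1 = 0
t4 = t3 OR b = 0 OR 0 = 0
t6 = t4 AND t2 AND f = 0 AND 1 AND 1 = 0
t7 = t6 AND t2 = 0 AND 1 = 0
t8 = t2 NAND t3 = 1 NAND 0 = 1
t12 = t3 XNOR t4 = 0 XNOR 0 = 1
t17 = t12 XOR f = 1 XOR 1 = 0

t4 = 0  t7 = 0  t8 = 1  t17 = 0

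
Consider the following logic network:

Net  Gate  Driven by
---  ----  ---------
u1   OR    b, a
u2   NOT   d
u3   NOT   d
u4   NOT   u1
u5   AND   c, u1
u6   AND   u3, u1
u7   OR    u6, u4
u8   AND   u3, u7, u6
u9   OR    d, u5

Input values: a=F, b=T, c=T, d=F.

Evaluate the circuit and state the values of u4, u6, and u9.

u1 = b OR a = T OR F = T
u3 = NOT d = NOT F = T
u4 = NOT u1 = NOT T = F
u5 = c AND u1 = T AND T = T
u6 = u3 AND u1 = T AND T = T
u9 = d OR u5 = F OR T = T

u4 = F, u6 = T, u9 = T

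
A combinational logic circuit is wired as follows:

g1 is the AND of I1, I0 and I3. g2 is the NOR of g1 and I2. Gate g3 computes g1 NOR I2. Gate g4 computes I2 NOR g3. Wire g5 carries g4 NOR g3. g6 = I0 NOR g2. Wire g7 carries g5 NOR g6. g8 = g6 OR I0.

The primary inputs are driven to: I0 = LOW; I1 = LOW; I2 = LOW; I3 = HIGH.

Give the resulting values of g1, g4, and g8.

g1 = LOW, g4 = LOW, g8 = LOW

g1 = I1 AND I0 AND I3 = LOW AND LOW AND HIGH = LOW
g2 = g1 NOR I2 = LOW NOR LOW = HIGH
g3 = g1 NOR I2 = LOW NOR LOW = HIGH
g4 = I2 NOR g3 = LOW NOR HIGH = LOW
g6 = I0 NOR g2 = LOW NOR HIGH = LOW
g8 = g6 OR I0 = LOW OR LOW = LOW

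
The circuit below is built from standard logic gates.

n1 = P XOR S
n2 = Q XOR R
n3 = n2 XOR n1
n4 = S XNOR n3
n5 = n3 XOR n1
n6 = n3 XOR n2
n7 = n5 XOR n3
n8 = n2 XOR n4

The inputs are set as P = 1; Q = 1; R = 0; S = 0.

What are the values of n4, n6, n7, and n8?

n1 = P XOR S = 1 XOR 0 = 1
n2 = Q XOR R = 1 XOR 0 = 1
n3 = n2 XOR n1 = 1 XOR 1 = 0
n4 = S XNOR n3 = 0 XNOR 0 = 1
n5 = n3 XOR n1 = 0 XOR 1 = 1
n6 = n3 XOR n2 = 0 XOR 1 = 1
n7 = n5 XOR n3 = 1 XOR 0 = 1
n8 = n2 XOR n4 = 1 XOR 1 = 0

n4 = 1, n6 = 1, n7 = 1, n8 = 0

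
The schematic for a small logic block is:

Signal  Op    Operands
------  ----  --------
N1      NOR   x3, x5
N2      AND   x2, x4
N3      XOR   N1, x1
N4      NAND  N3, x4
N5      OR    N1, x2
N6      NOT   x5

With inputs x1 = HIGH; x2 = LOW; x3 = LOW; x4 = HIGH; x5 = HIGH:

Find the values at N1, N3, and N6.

N1 = LOW; N3 = HIGH; N6 = LOW

N1 = x3 NOR x5 = LOW NOR HIGH = LOW
N3 = N1 XOR x1 = LOW XOR HIGH = HIGH
N6 = NOT x5 = NOT HIGH = LOW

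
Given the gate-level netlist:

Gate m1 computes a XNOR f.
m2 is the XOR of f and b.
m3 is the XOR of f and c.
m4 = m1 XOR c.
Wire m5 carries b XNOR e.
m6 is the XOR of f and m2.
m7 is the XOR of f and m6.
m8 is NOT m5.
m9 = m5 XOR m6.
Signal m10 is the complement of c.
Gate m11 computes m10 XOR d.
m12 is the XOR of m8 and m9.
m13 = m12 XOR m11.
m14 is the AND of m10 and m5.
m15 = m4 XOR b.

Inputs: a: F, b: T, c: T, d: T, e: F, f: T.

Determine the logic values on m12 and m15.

m1 = a XNOR f = F XNOR T = F
m2 = f XOR b = T XOR T = F
m4 = m1 XOR c = F XOR T = T
m5 = b XNOR e = T XNOR F = F
m6 = f XOR m2 = T XOR F = T
m8 = NOT m5 = NOT F = T
m9 = m5 XOR m6 = F XOR T = T
m12 = m8 XOR m9 = T XOR T = F
m15 = m4 XOR b = T XOR T = F

m12 = F  m15 = F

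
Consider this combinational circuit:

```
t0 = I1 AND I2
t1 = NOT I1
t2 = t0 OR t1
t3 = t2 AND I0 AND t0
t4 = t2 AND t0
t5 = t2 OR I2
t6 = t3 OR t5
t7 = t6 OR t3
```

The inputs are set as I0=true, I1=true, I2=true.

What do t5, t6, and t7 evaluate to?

t5 = true  t6 = true  t7 = true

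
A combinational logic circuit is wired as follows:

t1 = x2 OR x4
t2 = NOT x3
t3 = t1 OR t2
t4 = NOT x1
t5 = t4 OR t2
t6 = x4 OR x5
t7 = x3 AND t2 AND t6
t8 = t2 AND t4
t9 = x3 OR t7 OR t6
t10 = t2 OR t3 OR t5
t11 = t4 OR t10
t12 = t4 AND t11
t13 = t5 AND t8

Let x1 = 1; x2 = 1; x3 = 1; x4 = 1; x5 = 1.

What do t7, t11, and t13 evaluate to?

t7 = 0, t11 = 1, t13 = 0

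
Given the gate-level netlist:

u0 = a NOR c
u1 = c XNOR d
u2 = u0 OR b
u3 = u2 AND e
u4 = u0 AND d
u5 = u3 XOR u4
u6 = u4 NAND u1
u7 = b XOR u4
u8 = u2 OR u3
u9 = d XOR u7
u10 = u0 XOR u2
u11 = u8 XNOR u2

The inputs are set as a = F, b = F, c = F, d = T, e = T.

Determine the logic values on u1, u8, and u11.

u1 = F  u8 = T  u11 = T

u0 = a NOR c = F NOR F = T
u1 = c XNOR d = F XNOR T = F
u2 = u0 OR b = T OR F = T
u3 = u2 AND e = T AND T = T
u8 = u2 OR u3 = T OR T = T
u11 = u8 XNOR u2 = T XNOR T = T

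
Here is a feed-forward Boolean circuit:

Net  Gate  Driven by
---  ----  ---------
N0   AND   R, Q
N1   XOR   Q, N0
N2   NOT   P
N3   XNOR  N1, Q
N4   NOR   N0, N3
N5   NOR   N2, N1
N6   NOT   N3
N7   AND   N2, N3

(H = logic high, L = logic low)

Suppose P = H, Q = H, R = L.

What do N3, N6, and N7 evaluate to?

N0 = R AND Q = L AND H = L
N1 = Q XOR N0 = H XOR L = H
N2 = NOT P = NOT H = L
N3 = N1 XNOR Q = H XNOR H = H
N6 = NOT N3 = NOT H = L
N7 = N2 AND N3 = L AND H = L

N3 = H, N6 = L, N7 = L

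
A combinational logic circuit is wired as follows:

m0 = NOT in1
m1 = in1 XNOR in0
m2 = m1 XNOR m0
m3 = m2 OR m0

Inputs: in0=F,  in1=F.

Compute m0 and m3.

m0 = T, m3 = T

m0 = NOT in1 = NOT F = T
m1 = in1 XNOR in0 = F XNOR F = T
m2 = m1 XNOR m0 = T XNOR T = T
m3 = m2 OR m0 = T OR T = T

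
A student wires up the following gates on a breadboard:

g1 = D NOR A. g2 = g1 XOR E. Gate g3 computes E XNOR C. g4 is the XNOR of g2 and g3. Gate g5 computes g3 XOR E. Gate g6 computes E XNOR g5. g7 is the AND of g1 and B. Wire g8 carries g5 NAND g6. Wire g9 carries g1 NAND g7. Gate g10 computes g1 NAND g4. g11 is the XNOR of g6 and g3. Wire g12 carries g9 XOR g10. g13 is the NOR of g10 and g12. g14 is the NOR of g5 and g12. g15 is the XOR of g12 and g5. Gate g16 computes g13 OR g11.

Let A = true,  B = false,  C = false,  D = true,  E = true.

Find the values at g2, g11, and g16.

g1 = D NOR A = true NOR true = false
g2 = g1 XOR E = false XOR true = true
g3 = E XNOR C = true XNOR false = false
g4 = g2 XNOR g3 = true XNOR false = false
g5 = g3 XOR E = false XOR true = true
g6 = E XNOR g5 = true XNOR true = true
g7 = g1 AND B = false AND false = false
g9 = g1 NAND g7 = false NAND false = true
g10 = g1 NAND g4 = false NAND false = true
g11 = g6 XNOR g3 = true XNOR false = false
g12 = g9 XOR g10 = true XOR true = false
g13 = g10 NOR g12 = true NOR false = false
g16 = g13 OR g11 = false OR false = false

g2 = true; g11 = false; g16 = false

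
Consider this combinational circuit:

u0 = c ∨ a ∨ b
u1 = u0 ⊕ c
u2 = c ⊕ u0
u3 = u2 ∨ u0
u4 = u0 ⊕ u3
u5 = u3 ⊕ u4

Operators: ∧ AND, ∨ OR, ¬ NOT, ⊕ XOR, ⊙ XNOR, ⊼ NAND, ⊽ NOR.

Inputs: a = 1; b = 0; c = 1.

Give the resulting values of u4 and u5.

u0 = c OR a OR b = 1 OR 1 OR 0 = 1
u2 = c XOR u0 = 1 XOR 1 = 0
u3 = u2 OR u0 = 0 OR 1 = 1
u4 = u0 XOR u3 = 1 XOR 1 = 0
u5 = u3 XOR u4 = 1 XOR 0 = 1

u4 = 0; u5 = 1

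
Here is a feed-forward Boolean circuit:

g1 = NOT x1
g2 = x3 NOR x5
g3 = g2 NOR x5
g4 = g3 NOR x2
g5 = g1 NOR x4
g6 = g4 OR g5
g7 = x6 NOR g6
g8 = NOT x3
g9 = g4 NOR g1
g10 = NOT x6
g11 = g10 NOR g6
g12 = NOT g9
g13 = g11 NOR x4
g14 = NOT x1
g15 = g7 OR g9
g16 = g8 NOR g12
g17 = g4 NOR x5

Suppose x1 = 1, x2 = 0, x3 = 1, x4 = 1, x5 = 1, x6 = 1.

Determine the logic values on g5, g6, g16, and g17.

g5 = 0; g6 = 1; g16 = 0; g17 = 0

g1 = NOT x1 = NOT 1 = 0
g2 = x3 NOR x5 = 1 NOR 1 = 0
g3 = g2 NOR x5 = 0 NOR 1 = 0
g4 = g3 NOR x2 = 0 NOR 0 = 1
g5 = g1 NOR x4 = 0 NOR 1 = 0
g6 = g4 OR g5 = 1 OR 0 = 1
g8 = NOT x3 = NOT 1 = 0
g9 = g4 NOR g1 = 1 NOR 0 = 0
g12 = NOT g9 = NOT 0 = 1
g16 = g8 NOR g12 = 0 NOR 1 = 0
g17 = g4 NOR x5 = 1 NOR 1 = 0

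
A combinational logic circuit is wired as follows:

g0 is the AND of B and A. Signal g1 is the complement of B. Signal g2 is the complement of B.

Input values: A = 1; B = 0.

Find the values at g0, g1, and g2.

g0 = 0, g1 = 1, g2 = 1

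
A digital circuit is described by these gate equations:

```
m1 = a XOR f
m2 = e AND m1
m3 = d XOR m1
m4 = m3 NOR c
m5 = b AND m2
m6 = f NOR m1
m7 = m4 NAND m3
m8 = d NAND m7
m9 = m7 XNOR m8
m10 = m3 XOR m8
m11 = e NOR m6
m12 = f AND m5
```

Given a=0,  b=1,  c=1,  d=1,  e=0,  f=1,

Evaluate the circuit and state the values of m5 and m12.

m5 = 0, m12 = 0

m1 = a XOR f = 0 XOR 1 = 1
m2 = e AND m1 = 0 AND 1 = 0
m5 = b AND m2 = 1 AND 0 = 0
m12 = f AND m5 = 1 AND 0 = 0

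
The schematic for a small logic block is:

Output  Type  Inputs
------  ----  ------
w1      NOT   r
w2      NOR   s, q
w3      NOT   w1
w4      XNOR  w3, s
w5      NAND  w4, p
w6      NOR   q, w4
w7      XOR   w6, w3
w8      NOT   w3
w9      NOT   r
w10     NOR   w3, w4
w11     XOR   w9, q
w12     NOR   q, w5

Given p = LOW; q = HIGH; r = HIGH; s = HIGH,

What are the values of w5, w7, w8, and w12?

w1 = NOT r = NOT HIGH = LOW
w3 = NOT w1 = NOT LOW = HIGH
w4 = w3 XNOR s = HIGH XNOR HIGH = HIGH
w5 = w4 NAND p = HIGH NAND LOW = HIGH
w6 = q NOR w4 = HIGH NOR HIGH = LOW
w7 = w6 XOR w3 = LOW XOR HIGH = HIGH
w8 = NOT w3 = NOT HIGH = LOW
w12 = q NOR w5 = HIGH NOR HIGH = LOW

w5 = HIGH, w7 = HIGH, w8 = LOW, w12 = LOW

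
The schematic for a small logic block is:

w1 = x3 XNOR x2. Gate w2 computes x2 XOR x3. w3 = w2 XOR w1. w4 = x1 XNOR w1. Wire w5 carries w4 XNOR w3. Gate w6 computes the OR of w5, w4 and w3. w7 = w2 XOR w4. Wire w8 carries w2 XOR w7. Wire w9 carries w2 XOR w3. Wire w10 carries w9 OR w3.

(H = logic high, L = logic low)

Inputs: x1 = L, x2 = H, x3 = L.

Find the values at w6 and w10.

w1 = x3 XNOR x2 = L XNOR H = L
w2 = x2 XOR x3 = H XOR L = H
w3 = w2 XOR w1 = H XOR L = H
w4 = x1 XNOR w1 = L XNOR L = H
w5 = w4 XNOR w3 = H XNOR H = H
w6 = w5 OR w4 OR w3 = H OR H OR H = H
w9 = w2 XOR w3 = H XOR H = L
w10 = w9 OR w3 = L OR H = H

w6 = H; w10 = H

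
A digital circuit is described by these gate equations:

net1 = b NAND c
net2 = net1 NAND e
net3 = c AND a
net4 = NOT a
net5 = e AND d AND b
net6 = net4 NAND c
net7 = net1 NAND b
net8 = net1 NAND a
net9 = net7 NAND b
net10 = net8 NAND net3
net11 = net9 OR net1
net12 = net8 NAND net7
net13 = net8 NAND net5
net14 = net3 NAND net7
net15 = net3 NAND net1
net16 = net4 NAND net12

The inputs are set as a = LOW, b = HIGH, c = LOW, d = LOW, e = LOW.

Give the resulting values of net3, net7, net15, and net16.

net3 = LOW  net7 = LOW  net15 = HIGH  net16 = LOW

net1 = b NAND c = HIGH NAND LOW = HIGH
net3 = c AND a = LOW AND LOW = LOW
net4 = NOT a = NOT LOW = HIGH
net7 = net1 NAND b = HIGH NAND HIGH = LOW
net8 = net1 NAND a = HIGH NAND LOW = HIGH
net12 = net8 NAND net7 = HIGH NAND LOW = HIGH
net15 = net3 NAND net1 = LOW NAND HIGH = HIGH
net16 = net4 NAND net12 = HIGH NAND HIGH = LOW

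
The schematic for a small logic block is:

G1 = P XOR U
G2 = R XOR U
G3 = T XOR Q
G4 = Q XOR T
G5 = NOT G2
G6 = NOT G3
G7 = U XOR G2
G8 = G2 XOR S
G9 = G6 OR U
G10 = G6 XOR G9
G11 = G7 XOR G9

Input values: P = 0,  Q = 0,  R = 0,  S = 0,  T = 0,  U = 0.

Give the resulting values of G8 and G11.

G8 = 0  G11 = 1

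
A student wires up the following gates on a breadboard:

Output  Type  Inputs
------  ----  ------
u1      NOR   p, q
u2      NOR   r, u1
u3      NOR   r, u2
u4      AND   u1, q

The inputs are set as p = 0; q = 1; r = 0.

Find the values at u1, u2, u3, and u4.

u1 = 0, u2 = 1, u3 = 0, u4 = 0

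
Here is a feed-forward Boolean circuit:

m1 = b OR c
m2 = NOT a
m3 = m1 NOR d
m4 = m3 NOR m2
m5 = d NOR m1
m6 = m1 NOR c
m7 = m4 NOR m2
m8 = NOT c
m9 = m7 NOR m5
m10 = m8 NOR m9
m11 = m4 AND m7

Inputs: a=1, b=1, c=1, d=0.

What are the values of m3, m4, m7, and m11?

m1 = b OR c = 1 OR 1 = 1
m2 = NOT a = NOT 1 = 0
m3 = m1 NOR d = 1 NOR 0 = 0
m4 = m3 NOR m2 = 0 NOR 0 = 1
m7 = m4 NOR m2 = 1 NOR 0 = 0
m11 = m4 AND m7 = 1 AND 0 = 0

m3 = 0  m4 = 1  m7 = 0  m11 = 0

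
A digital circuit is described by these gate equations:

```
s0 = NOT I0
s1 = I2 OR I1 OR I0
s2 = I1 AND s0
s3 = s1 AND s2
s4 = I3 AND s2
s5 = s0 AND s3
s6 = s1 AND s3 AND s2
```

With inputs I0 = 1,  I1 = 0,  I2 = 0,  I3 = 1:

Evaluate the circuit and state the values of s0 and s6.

s0 = 0, s6 = 0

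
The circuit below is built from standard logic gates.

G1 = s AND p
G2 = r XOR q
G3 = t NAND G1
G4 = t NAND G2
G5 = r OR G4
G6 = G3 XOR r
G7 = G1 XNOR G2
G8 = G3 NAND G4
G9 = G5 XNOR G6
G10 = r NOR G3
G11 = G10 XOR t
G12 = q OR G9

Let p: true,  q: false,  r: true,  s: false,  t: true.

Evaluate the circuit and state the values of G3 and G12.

G1 = s AND p = false AND true = false
G2 = r XOR q = true XOR false = true
G3 = t NAND G1 = true NAND false = true
G4 = t NAND G2 = true NAND true = false
G5 = r OR G4 = true OR false = true
G6 = G3 XOR r = true XOR true = false
G9 = G5 XNOR G6 = true XNOR false = false
G12 = q OR G9 = false OR false = false

G3 = true; G12 = false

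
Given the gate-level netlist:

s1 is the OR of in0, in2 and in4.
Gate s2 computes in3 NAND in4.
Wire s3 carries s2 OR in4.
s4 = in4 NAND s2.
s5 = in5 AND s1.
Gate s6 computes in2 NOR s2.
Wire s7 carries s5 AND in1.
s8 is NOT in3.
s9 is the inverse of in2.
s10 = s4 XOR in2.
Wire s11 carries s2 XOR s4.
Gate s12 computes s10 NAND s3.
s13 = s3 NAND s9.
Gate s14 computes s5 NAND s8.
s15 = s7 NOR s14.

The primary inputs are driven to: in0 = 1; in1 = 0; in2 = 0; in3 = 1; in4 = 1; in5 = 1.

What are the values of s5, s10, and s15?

s5 = 1, s10 = 1, s15 = 0

s1 = in0 OR in2 OR in4 = 1 OR 0 OR 1 = 1
s2 = in3 NAND in4 = 1 NAND 1 = 0
s4 = in4 NAND s2 = 1 NAND 0 = 1
s5 = in5 AND s1 = 1 AND 1 = 1
s7 = s5 AND in1 = 1 AND 0 = 0
s8 = NOT in3 = NOT 1 = 0
s10 = s4 XOR in2 = 1 XOR 0 = 1
s14 = s5 NAND s8 = 1 NAND 0 = 1
s15 = s7 NOR s14 = 0 NOR 1 = 0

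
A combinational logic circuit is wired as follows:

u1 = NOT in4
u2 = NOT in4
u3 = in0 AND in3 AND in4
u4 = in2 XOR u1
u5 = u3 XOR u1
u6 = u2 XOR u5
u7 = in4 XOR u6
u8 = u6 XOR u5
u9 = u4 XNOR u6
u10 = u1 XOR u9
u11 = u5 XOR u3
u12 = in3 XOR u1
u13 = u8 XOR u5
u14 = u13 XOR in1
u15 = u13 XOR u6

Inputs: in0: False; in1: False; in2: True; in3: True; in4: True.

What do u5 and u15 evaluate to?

u5 = False, u15 = False

u1 = NOT in4 = NOT True = False
u2 = NOT in4 = NOT True = False
u3 = in0 AND in3 AND in4 = False AND True AND True = False
u5 = u3 XOR u1 = False XOR False = False
u6 = u2 XOR u5 = False XOR False = False
u8 = u6 XOR u5 = False XOR False = False
u13 = u8 XOR u5 = False XOR False = False
u15 = u13 XOR u6 = False XOR False = False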